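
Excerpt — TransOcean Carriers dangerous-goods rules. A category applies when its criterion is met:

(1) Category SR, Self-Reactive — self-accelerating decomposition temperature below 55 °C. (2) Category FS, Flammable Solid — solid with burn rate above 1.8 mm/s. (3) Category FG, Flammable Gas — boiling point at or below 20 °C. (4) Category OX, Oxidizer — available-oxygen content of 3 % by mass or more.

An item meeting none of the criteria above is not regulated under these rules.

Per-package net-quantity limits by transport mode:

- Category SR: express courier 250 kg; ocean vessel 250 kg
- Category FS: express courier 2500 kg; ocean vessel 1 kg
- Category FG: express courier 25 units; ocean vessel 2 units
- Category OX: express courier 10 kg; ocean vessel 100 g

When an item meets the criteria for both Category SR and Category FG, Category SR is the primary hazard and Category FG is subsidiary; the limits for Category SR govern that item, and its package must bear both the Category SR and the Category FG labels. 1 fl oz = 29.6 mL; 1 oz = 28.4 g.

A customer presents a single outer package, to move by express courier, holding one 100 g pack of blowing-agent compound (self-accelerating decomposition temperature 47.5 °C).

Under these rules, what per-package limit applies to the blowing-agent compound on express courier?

250 kg

Blowing-agent compound: self-accelerating decomposition temperature 47.5 °C < 55 °C → Category SR (Self-Reactive).
The express courier limit for Category SR is 250 kg.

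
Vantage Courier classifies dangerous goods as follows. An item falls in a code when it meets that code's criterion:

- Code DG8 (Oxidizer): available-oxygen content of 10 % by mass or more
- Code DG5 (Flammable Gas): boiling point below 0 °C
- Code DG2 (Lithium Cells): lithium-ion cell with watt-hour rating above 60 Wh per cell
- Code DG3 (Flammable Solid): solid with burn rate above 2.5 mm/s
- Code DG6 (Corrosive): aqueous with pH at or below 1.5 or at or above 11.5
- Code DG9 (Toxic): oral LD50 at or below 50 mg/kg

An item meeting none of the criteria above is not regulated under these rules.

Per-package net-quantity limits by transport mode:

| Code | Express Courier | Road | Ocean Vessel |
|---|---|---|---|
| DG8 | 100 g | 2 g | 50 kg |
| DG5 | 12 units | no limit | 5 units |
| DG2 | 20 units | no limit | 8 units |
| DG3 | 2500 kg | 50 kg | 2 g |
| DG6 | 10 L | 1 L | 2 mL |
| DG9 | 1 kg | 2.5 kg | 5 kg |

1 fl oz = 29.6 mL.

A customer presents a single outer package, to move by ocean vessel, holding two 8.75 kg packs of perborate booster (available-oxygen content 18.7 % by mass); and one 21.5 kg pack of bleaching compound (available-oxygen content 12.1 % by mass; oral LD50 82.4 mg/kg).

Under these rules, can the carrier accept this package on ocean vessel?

Yes

With available-oxygen content 18.7 % by mass (≥ 10 % by mass), the perborate booster falls in Code DG8.
Bleaching compound: available-oxygen content 12.1 % by mass ≥ 10 % by mass → Code DG8 (Oxidizer).
Total Code DG8: (two 8.75 kg packs = 17.5 kg) + 21.5 kg = 39 kg.
39 kg ≤ 50 kg (ocean vessel limit, Code DG8) — within limit.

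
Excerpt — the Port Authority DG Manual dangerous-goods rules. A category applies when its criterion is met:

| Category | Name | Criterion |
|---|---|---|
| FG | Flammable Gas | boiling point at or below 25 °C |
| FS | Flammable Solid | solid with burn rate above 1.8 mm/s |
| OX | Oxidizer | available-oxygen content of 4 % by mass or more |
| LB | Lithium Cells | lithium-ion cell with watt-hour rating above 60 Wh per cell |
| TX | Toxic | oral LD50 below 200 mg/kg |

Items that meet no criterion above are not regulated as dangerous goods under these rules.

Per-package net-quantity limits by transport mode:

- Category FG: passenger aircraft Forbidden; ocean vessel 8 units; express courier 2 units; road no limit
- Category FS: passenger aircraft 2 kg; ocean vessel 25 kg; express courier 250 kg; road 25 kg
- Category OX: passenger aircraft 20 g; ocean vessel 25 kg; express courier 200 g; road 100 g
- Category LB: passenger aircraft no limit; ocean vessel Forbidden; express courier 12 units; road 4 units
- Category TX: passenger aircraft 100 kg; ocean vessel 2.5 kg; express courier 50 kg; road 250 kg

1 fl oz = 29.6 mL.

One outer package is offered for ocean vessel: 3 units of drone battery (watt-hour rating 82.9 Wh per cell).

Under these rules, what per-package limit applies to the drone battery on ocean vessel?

Forbidden

Watt-hour rating 82.9 Wh per cell meets the Category LB criterion (Lithium Cells), so the drone battery is Category LB.
The ocean vessel limit for Category LB is Forbidden.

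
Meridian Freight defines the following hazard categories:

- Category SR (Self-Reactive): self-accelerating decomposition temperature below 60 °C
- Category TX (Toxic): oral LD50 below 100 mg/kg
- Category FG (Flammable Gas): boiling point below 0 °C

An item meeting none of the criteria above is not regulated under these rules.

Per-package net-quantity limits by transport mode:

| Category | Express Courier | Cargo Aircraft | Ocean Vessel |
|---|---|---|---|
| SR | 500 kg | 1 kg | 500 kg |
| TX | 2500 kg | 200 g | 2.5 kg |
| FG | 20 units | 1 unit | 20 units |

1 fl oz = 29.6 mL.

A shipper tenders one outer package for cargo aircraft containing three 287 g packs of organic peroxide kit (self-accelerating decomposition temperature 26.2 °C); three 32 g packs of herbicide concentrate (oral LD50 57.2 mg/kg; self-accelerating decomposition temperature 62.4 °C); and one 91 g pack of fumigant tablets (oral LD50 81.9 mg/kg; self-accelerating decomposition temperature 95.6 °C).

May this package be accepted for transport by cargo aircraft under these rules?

Self-accelerating decomposition temperature 26.2 °C meets the Category SR criterion (Self-Reactive), so the organic peroxide kit is Category SR.
The herbicide concentrate has oral LD50 57.2 mg/kg, which is < 100 mg/kg, so it is Category TX (Toxic).
Oral LD50 81.9 mg/kg meets the Category TX criterion (Toxic), so the fumigant tablets are Category TX.
Category SR quantity: three 287 g packs = 861 g.
861 g is within the cargo aircraft limit of 1 kg for Category SR.
Category TX net quantity: (three 32 g packs = 96 g) + 91 g = 187 g.
That is within the Category TX cargo aircraft limit of 200 g.
Every hazard category is within its cargo aircraft limit and no segregation rule is violated.

Yes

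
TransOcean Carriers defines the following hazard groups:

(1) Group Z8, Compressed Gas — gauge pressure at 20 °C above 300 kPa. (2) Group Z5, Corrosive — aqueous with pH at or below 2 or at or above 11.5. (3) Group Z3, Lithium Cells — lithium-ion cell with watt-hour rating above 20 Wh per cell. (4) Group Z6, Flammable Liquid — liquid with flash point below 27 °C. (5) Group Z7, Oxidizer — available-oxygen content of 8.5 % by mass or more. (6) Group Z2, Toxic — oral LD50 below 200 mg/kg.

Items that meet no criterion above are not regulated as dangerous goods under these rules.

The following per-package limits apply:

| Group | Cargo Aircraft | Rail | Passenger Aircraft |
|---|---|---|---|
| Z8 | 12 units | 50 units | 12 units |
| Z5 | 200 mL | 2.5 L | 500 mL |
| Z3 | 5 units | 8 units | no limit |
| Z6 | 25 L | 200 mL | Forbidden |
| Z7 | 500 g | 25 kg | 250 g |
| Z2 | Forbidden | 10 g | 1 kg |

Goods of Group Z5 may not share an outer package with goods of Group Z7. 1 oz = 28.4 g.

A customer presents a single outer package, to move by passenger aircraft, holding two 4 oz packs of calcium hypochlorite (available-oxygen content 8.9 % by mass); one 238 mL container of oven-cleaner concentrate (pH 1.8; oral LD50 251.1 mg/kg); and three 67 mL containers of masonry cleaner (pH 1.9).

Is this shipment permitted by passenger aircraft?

With available-oxygen content 8.9 % by mass (≥ 8.5 % by mass), the calcium hypochlorite falls in Group Z7.
pH 1.8 meets the Group Z5 criterion (Corrosive), so the oven-cleaner concentrate is Group Z5.
The masonry cleaner has pH 1.9, which is ≤ 2, so it is Group Z5 (Corrosive).
Total Group Z5: 238 mL + (three 67 mL containers = 201 mL) = 439 mL.
439 mL is within the passenger aircraft limit of 500 mL for Group Z5.
Group Z7 quantity: two 4 oz packs = 227.2 g.
227.2 g ≤ 250 g (passenger aircraft limit, Group Z7) — within limit.
Group Z5 and Group Z7 may not share an outer package.

No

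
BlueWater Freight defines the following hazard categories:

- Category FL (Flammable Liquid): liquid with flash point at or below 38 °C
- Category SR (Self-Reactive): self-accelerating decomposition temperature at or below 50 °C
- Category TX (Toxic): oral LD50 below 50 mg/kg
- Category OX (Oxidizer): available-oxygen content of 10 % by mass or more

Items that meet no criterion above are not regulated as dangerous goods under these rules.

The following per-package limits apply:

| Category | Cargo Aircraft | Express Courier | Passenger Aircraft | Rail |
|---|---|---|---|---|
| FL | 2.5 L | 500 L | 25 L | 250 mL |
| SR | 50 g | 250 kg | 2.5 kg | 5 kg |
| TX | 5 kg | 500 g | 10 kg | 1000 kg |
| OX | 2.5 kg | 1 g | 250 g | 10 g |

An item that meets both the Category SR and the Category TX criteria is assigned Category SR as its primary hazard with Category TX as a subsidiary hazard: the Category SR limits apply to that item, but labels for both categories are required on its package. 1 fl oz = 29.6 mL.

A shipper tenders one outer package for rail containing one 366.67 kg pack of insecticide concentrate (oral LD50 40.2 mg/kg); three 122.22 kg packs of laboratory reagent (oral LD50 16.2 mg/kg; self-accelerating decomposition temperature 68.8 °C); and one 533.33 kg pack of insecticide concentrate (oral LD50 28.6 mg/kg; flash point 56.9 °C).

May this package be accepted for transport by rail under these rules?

With oral LD50 40.2 mg/kg (< 50 mg/kg), the insecticide concentrate falls in Category TX.
Laboratory reagent: oral LD50 16.2 mg/kg < 50 mg/kg → Category TX (Toxic).
Oral LD50 28.6 mg/kg meets the Category TX criterion (Toxic), so the insecticide concentrate is Category TX.
Total Category TX: 366.67 kg + (three 122.22 kg packs = 366.66 kg) + 533.33 kg = 1266.66 kg.
1266.66 kg > 1000 kg (rail limit, Category TX) — over the limit.

No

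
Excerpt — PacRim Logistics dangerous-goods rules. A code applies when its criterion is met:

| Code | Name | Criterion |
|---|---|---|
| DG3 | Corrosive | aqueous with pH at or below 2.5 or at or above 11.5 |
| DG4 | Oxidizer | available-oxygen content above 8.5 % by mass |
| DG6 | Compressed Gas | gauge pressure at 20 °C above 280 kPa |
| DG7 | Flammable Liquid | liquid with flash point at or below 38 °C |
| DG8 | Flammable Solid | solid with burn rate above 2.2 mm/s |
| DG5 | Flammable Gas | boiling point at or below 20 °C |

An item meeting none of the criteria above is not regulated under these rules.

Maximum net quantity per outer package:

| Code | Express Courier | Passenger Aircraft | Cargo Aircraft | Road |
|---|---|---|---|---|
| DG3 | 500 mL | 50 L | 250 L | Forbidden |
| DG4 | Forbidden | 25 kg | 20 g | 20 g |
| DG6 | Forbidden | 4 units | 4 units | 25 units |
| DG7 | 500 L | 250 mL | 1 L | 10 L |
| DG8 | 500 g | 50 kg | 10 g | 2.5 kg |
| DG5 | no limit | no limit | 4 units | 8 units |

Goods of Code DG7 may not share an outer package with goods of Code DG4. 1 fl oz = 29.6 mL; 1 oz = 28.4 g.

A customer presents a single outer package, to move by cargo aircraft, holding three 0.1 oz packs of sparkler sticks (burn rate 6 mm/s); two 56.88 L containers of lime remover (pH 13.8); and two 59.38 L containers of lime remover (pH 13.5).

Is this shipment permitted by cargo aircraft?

The sparkler sticks have burn rate 6 mm/s, which is > 2.2 mm/s, so they are Code DG8 (Flammable Solid).
The lime remover has pH 13.8, which is ≥ 11.5, so it is Code DG3 (Corrosive).
The lime remover has pH 13.5, which is ≥ 11.5, so it is Code DG3 (Corrosive).
Code DG3 net quantity: (two 56.88 L containers = 113.76 L) + (two 59.38 L containers = 118.76 L) = 232.52 L.
232.52 L is within the cargo aircraft limit of 250 L for Code DG3.
Code DG8 quantity: three 0.1 oz packs = 8.52 g.
That is within the Code DG8 cargo aircraft limit of 10 g.
The segregation rule (Code DG7 with Code DG4) does not apply to Code DG3 with Code DG8.
Every hazard code is within its cargo aircraft limit and no segregation rule is violated.

Yes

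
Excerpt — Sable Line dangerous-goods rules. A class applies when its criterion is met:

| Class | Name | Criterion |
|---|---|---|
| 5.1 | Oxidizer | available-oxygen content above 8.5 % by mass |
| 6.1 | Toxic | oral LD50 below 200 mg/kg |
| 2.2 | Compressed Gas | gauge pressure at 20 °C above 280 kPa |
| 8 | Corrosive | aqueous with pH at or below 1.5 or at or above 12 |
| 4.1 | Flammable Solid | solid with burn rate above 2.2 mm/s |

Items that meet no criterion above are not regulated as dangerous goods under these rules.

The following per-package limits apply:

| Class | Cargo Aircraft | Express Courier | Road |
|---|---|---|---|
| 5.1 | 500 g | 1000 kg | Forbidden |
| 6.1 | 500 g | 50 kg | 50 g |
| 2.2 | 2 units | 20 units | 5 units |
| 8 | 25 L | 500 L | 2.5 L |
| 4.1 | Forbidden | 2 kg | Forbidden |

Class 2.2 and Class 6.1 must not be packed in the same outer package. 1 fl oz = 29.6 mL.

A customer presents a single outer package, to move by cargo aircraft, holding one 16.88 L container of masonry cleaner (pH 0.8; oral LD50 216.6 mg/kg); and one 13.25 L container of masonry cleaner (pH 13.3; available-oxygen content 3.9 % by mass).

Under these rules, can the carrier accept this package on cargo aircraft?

pH 0.8 meets the Class 8 criterion (Corrosive), so the masonry cleaner is Class 8.
The masonry cleaner has pH 13.3, which is ≥ 12, so it is Class 8 (Corrosive).
Total Class 8: 16.88 L + 13.25 L = 30.13 L.
That exceeds the Class 8 cargo aircraft limit of 25 L.

No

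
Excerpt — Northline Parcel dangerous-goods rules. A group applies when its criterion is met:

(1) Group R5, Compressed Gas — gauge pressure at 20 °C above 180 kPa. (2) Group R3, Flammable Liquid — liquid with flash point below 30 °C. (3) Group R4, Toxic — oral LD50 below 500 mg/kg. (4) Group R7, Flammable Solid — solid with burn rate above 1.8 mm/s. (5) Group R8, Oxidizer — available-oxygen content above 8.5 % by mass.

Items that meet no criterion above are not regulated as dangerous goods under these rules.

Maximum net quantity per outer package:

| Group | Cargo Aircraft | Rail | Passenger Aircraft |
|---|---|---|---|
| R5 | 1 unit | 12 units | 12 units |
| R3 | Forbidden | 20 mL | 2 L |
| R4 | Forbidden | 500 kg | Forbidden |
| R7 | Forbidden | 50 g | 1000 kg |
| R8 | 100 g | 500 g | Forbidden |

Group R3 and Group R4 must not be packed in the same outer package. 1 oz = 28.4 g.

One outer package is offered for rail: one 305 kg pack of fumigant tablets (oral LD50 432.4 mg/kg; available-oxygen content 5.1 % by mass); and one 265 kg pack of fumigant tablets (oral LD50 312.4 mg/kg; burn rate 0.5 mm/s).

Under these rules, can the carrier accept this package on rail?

Fumigant tablets: oral LD50 432.4 mg/kg < 500 mg/kg → Group R4 (Toxic).
Oral LD50 312.4 mg/kg meets the Group R4 criterion (Toxic), so the fumigant tablets are Group R4.
Group R4 net quantity: 305 kg + 265 kg = 570 kg.
570 kg > 500 kg (rail limit, Group R4) — over the limit.

No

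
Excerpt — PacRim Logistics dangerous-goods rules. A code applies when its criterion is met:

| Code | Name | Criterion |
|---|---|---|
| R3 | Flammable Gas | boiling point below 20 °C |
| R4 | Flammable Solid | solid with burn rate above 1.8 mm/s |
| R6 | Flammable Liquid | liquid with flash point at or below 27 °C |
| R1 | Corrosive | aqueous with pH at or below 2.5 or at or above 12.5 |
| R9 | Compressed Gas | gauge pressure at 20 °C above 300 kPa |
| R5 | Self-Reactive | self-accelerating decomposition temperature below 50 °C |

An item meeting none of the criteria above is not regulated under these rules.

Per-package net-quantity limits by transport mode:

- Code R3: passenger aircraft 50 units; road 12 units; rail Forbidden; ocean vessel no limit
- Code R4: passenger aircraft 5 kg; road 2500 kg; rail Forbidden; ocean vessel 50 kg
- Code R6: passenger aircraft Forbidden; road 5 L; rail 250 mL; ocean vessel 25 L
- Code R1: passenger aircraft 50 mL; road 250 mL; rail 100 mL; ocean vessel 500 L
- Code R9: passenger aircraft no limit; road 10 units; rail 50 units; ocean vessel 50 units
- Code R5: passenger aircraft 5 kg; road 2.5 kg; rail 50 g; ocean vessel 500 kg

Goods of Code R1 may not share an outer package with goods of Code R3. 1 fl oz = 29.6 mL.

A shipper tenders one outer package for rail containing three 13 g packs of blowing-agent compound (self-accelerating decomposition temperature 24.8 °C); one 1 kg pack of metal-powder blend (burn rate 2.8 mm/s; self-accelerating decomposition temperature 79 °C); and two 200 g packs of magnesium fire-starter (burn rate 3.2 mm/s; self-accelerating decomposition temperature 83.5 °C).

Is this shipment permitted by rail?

The blowing-agent compound has self-accelerating decomposition temperature 24.8 °C, which is < 50 °C, so it is Code R5 (Self-Reactive).
Burn rate 2.8 mm/s meets the Code R4 criterion (Flammable Solid), so the metal-powder blend is Code R4.
Magnesium fire-starter: burn rate 3.2 mm/s > 1.8 mm/s → Code R4 (Flammable Solid).
Code R4 net quantity: 1 kg + (two 200 g packs = 400 g) = 1.4 kg.
By rail, Code R4 is Forbidden regardless of quantity.
Code R5 quantity: three 13 g packs = 39 g.
That is within the Code R5 rail limit of 50 g.
The segregation rule (Code R1 with Code R3) does not apply to Code R4 with Code R5.

No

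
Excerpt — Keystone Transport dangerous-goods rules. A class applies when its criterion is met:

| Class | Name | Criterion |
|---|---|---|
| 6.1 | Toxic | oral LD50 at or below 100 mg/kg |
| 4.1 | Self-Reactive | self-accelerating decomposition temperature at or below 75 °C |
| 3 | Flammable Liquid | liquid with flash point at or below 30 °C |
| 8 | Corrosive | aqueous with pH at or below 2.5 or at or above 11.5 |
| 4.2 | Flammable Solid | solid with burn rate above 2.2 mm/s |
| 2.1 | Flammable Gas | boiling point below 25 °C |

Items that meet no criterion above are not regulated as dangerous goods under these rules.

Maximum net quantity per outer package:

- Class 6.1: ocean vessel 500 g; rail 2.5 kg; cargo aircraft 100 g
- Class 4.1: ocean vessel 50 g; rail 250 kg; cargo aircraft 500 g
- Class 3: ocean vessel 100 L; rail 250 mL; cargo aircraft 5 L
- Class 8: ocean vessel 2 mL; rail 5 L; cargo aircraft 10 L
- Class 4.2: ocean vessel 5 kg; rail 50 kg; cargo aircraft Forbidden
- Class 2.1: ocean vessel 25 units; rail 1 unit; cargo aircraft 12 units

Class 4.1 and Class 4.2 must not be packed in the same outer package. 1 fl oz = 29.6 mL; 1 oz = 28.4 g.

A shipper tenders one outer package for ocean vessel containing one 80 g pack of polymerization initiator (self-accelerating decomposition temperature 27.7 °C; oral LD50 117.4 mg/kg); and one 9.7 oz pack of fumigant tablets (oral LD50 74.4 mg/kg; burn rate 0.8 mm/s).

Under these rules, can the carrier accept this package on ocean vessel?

With self-accelerating decomposition temperature 27.7 °C (≤ 75 °C), the polymerization initiator falls in Class 4.1.
The fumigant tablets have oral LD50 74.4 mg/kg, which is ≤ 100 mg/kg, so they are Class 6.1 (Toxic).
Class 4.1 quantity: 80 g.
80 g > 50 g (ocean vessel limit, Class 4.1) — over the limit.
Class 6.1 quantity: one 9.7 oz pack = 275.48 g.
275.48 g is within the ocean vessel limit of 500 g for Class 6.1.
The segregation rule (Class 4.1 with Class 4.2) does not apply to Class 4.1 with Class 6.1.

No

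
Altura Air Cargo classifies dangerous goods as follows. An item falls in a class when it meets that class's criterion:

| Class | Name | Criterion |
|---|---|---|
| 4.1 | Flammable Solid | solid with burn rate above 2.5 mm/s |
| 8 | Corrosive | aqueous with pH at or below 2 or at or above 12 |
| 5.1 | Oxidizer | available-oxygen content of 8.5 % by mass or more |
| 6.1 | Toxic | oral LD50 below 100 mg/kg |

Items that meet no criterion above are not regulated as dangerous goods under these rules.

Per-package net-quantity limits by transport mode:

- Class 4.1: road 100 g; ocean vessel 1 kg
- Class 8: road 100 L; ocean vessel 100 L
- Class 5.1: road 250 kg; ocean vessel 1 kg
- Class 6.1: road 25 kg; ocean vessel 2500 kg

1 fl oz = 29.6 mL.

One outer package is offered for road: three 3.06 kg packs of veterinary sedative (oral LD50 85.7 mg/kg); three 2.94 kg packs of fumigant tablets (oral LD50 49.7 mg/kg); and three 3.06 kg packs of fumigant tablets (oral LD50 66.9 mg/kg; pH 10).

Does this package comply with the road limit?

No

With oral LD50 85.7 mg/kg (< 100 mg/kg), the veterinary sedative falls in Class 6.1.
With oral LD50 49.7 mg/kg (< 100 mg/kg), the fumigant tablets fall in Class 6.1.
Oral LD50 66.9 mg/kg meets the Class 6.1 criterion (Toxic), so the fumigant tablets are Class 6.1.
Class 6.1 net quantity: (three 3.06 kg packs = 9.18 kg) + (three 2.94 kg packs = 8.82 kg) + (three 3.06 kg packs = 9.18 kg) = 27.18 kg.
27.18 kg > 25 kg (road limit, Class 6.1) — over the limit.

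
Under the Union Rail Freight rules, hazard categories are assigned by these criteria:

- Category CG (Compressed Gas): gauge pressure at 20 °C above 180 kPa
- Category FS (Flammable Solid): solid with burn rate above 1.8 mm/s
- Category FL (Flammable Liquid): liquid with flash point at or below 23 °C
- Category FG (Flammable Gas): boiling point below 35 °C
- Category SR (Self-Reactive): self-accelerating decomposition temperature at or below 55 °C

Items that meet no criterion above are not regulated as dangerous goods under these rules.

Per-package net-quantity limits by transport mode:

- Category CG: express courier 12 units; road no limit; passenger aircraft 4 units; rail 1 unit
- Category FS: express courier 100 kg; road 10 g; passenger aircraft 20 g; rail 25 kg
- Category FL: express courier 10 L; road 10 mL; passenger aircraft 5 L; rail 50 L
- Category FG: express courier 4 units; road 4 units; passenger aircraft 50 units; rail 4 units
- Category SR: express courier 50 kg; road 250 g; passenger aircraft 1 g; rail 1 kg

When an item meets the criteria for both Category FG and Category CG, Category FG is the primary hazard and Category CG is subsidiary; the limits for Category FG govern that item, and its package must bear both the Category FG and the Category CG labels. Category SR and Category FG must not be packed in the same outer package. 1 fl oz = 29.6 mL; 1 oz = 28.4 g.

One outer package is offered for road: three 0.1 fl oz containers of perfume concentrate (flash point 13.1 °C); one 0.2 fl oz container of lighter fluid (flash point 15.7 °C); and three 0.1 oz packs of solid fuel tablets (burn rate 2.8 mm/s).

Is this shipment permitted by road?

No

Perfume concentrate: flash point 13.1 °C ≤ 23 °C → Category FL (Flammable Liquid).
The lighter fluid has flash point 15.7 °C, which is ≤ 23 °C, so it is Category FL (Flammable Liquid).
Burn rate 2.8 mm/s meets the Category FS criterion (Flammable Solid), so the solid fuel tablets are Category FS.
Total Category FL: (three 0.1 fl oz containers = 8.88 mL) + (one 0.2 fl oz container = 5.92 mL) = 14.8 mL.
14.8 mL > 10 mL (road limit, Category FL) — over the limit.
Category FS quantity: three 0.1 oz packs = 8.52 g.
That is within the Category FS road limit of 10 g.
The segregation rule (Category SR with Category FG) does not apply to Category FL with Category FS.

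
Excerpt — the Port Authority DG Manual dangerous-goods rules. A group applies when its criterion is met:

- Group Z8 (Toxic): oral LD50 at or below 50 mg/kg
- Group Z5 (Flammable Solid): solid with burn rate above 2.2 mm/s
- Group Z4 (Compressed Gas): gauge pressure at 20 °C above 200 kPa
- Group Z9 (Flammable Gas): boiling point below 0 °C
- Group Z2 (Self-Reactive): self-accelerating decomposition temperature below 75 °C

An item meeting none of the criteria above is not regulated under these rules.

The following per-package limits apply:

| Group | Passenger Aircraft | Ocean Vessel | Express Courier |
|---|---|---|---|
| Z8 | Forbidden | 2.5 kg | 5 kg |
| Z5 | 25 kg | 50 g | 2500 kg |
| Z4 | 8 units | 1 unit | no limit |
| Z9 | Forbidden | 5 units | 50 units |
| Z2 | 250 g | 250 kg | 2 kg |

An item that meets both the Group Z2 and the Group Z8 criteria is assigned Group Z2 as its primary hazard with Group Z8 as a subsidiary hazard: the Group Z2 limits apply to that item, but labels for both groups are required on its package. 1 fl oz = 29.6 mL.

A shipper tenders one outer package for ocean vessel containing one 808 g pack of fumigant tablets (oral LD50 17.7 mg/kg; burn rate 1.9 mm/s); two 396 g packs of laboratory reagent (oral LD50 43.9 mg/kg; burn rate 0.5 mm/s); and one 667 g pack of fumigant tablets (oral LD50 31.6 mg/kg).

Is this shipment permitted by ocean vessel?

Yes

The fumigant tablets have oral LD50 17.7 mg/kg, which is ≤ 50 mg/kg, so they are Group Z8 (Toxic).
Laboratory reagent: oral LD50 43.9 mg/kg ≤ 50 mg/kg → Group Z8 (Toxic).
Oral LD50 31.6 mg/kg meets the Group Z8 criterion (Toxic), so the fumigant tablets are Group Z8.
Group Z8 net quantity: 808 g + (two 396 g packs = 792 g) + 667 g = 2.267 kg.
2.267 kg ≤ 2.5 kg (ocean vessel limit, Group Z8) — within limit.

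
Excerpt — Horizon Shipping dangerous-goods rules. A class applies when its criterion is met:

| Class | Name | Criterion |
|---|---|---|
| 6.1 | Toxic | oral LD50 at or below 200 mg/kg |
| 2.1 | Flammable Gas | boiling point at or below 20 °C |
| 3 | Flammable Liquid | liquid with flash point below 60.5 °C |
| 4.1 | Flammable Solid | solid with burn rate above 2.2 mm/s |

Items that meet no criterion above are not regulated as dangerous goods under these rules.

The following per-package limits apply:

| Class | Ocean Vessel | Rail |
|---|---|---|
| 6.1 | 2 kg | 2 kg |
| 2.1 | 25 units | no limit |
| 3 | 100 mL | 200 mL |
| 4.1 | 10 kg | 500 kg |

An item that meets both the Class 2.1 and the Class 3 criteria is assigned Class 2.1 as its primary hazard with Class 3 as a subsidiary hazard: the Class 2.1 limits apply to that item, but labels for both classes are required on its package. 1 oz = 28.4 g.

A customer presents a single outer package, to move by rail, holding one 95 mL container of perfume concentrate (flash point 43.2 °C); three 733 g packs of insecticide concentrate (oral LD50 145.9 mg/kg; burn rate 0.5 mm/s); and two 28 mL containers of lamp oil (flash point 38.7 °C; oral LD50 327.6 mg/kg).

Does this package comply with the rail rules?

The perfume concentrate has flash point 43.2 °C, which is < 60.5 °C, so it is Class 3 (Flammable Liquid).
Oral LD50 145.9 mg/kg meets the Class 6.1 criterion (Toxic), so the insecticide concentrate is Class 6.1.
Lamp oil: flash point 38.7 °C < 60.5 °C → Class 3 (Flammable Liquid).
Total Class 3: 95 mL + (two 28 mL containers = 56 mL) = 151 mL.
That is within the Class 3 rail limit of 200 mL.
Class 6.1 quantity: three 733 g packs = 2.199 kg.
That exceeds the Class 6.1 rail limit of 2 kg.

No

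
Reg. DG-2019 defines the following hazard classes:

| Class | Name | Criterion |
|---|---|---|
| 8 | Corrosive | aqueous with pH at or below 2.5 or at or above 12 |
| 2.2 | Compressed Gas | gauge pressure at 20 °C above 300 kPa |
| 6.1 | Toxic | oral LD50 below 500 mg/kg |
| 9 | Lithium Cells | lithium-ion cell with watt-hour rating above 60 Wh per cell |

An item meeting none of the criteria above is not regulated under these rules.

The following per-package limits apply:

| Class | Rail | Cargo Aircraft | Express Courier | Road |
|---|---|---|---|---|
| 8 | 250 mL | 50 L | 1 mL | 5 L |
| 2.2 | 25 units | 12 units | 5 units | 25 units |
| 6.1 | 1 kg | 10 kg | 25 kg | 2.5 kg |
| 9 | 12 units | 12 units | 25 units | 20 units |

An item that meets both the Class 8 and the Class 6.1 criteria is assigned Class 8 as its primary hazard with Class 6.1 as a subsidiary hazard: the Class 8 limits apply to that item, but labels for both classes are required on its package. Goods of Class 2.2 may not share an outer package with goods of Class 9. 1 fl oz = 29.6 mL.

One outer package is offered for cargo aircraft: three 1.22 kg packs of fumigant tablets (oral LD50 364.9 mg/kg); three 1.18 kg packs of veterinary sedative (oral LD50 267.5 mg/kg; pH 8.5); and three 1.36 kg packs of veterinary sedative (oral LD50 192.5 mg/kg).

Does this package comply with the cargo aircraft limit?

Oral LD50 364.9 mg/kg meets the Class 6.1 criterion (Toxic), so the fumigant tablets are Class 6.1.
Oral LD50 267.5 mg/kg meets the Class 6.1 criterion (Toxic), so the veterinary sedative is Class 6.1.
With oral LD50 192.5 mg/kg (< 500 mg/kg), the veterinary sedative falls in Class 6.1.
Class 6.1 net quantity: (three 1.22 kg packs = 3.66 kg) + (three 1.18 kg packs = 3.54 kg) + (three 1.36 kg packs = 4.08 kg) = 11.28 kg.
That exceeds the Class 6.1 cargo aircraft limit of 10 kg.

No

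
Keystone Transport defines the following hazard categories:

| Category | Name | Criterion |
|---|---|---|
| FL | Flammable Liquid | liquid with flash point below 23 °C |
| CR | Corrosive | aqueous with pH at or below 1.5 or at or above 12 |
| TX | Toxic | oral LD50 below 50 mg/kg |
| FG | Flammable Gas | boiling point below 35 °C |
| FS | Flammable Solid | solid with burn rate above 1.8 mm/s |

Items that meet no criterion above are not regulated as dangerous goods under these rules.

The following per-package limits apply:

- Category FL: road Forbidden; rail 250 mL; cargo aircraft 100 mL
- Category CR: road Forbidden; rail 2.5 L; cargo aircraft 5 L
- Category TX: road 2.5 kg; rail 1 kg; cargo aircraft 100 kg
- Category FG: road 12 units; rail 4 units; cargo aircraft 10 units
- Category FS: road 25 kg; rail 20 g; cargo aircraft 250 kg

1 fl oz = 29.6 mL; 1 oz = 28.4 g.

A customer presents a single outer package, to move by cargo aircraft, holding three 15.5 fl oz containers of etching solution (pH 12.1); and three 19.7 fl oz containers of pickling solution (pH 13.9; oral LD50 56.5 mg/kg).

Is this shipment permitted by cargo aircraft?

Yes

With pH 12.1 (≥ 12), the etching solution falls in Category CR.
pH 13.9 meets the Category CR criterion (Corrosive), so the pickling solution is Category CR.
Category CR net quantity: (three 15.5 fl oz containers = 1376.4 mL) + (three 19.7 fl oz containers = 1749.36 mL) = 3125.76 mL.
That is within the Category CR cargo aircraft limit of 5 L.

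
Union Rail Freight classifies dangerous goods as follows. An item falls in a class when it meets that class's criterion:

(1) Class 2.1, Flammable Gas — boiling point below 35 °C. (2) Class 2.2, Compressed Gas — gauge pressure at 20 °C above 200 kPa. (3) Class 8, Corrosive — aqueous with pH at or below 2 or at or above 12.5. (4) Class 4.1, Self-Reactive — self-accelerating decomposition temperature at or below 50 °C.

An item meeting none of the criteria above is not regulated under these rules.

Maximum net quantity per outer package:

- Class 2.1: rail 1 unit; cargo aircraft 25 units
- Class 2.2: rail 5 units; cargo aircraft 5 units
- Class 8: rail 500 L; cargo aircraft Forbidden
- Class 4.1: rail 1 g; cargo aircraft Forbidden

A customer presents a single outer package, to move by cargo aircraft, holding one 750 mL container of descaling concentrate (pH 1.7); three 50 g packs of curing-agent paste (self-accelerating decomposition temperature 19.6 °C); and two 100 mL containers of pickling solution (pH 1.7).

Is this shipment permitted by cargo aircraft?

With pH 1.7 (≤ 2), the descaling concentrate falls in Class 8.
The curing-agent paste has self-accelerating decomposition temperature 19.6 °C, which is ≤ 50 °C, so it is Class 4.1 (Self-Reactive).
Pickling solution: pH 1.7 ≤ 2 → Class 8 (Corrosive).
Total Class 8: 750 mL + (two 100 mL containers = 200 mL) = 950 mL.
Class 8 is Forbidden by cargo aircraft.
Class 4.1 quantity: three 50 g packs = 150 g.
By cargo aircraft, Class 4.1 is Forbidden regardless of quantity.

No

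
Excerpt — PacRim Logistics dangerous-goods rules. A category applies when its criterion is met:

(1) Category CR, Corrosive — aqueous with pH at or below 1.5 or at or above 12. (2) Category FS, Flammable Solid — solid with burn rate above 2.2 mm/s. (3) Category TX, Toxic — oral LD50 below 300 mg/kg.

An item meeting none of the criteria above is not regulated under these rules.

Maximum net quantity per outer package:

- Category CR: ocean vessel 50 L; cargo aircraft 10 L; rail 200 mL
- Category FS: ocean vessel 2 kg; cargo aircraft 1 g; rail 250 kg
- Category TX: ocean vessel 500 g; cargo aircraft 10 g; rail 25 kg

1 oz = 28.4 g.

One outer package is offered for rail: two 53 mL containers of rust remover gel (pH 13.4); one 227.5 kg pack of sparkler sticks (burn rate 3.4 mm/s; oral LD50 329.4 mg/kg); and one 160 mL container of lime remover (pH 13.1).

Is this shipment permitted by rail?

Rust remover gel: pH 13.4 ≥ 12 → Category CR (Corrosive).
With burn rate 3.4 mm/s (> 2.2 mm/s), the sparkler sticks fall in Category FS.
pH 13.1 meets the Category CR criterion (Corrosive), so the lime remover is Category CR.
Category FS quantity: 227.5 kg.
That is within the Category FS rail limit of 250 kg.
Total Category CR: (two 53 mL containers = 106 mL) + 160 mL = 266 mL.
That exceeds the Category CR rail limit of 200 mL.

No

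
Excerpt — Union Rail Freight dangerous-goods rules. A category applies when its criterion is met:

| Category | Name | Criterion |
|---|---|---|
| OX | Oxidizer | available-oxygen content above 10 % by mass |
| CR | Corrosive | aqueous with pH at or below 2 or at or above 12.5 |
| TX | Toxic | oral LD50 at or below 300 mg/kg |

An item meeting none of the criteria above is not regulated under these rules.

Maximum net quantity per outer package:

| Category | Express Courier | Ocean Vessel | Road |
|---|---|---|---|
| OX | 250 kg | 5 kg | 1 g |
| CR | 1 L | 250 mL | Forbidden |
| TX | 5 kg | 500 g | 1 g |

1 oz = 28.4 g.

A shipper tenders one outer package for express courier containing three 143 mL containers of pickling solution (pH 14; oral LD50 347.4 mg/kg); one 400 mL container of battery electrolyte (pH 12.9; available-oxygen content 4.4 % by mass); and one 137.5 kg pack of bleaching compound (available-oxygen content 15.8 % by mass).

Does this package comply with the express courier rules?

Yes

With pH 14 (≥ 12.5), the pickling solution falls in Category CR.
With pH 12.9 (≥ 12.5), the battery electrolyte falls in Category CR.
The bleaching compound has available-oxygen content 15.8 % by mass, which is > 10 % by mass, so it is Category OX (Oxidizer).
Total Category CR: (three 143 mL containers = 429 mL) + 400 mL = 829 mL.
829 mL ≤ 1 L (express courier limit, Category CR) — within limit.
Category OX quantity: 137.5 kg.
137.5 kg is within the express courier limit of 250 kg for Category OX.
Every hazard category is within its express courier limit and no segregation rule is violated.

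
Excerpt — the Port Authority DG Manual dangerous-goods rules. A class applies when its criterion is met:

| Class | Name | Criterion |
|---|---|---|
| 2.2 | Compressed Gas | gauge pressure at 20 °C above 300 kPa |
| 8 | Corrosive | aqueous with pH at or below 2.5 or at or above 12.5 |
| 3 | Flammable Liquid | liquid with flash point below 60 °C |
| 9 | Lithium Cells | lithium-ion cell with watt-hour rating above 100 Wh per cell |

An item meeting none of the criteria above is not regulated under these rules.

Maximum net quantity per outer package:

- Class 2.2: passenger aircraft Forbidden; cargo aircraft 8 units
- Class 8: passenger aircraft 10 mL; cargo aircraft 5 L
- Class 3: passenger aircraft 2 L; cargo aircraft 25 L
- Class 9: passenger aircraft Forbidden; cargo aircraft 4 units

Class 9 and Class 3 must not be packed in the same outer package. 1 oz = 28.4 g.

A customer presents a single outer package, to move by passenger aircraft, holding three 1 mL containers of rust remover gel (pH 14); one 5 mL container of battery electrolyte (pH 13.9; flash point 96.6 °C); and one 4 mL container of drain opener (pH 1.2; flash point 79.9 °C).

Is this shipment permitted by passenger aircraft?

No

pH 14 meets the Class 8 criterion (Corrosive), so the rust remover gel is Class 8.
pH 13.9 meets the Class 8 criterion (Corrosive), so the battery electrolyte is Class 8.
With pH 1.2 (≤ 2.5), the drain opener falls in Class 8.
Class 8 net quantity: (three 1 mL containers = 3 mL) + 5 mL + 4 mL = 12 mL.
That exceeds the Class 8 passenger aircraft limit of 10 mL.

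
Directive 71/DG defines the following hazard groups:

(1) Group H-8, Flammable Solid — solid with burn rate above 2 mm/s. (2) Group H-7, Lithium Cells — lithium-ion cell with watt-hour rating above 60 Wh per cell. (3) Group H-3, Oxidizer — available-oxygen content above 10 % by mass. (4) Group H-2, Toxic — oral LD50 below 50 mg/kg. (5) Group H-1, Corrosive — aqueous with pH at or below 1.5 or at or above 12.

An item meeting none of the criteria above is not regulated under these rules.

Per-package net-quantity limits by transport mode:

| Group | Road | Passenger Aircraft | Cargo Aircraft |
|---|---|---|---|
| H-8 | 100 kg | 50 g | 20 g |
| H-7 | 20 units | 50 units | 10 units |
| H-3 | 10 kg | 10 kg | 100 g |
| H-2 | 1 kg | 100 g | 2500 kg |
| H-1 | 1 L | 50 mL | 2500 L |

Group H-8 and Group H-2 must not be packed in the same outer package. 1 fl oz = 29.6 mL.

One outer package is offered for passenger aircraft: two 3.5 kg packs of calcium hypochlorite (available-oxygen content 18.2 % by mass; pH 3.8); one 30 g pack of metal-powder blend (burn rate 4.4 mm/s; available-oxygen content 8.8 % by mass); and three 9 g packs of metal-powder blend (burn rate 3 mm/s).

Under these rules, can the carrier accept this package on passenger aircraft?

Available-oxygen content 18.2 % by mass meets the Group H-3 criterion (Oxidizer), so the calcium hypochlorite is Group H-3.
Metal-powder blend: burn rate 4.4 mm/s > 2 mm/s → Group H-8 (Flammable Solid).
Metal-powder blend: burn rate 3 mm/s > 2 mm/s → Group H-8 (Flammable Solid).
Group H-8 net quantity: 30 g + (three 9 g packs = 27 g) = 57 g.
That exceeds the Group H-8 passenger aircraft limit of 50 g.
Group H-3 quantity: two 3.5 kg packs = 7 kg.
7 kg ≤ 10 kg (passenger aircraft limit, Group H-3) — within limit.
The segregation rule (Group H-8 with Group H-2) does not apply to Group H-8 with Group H-3.

No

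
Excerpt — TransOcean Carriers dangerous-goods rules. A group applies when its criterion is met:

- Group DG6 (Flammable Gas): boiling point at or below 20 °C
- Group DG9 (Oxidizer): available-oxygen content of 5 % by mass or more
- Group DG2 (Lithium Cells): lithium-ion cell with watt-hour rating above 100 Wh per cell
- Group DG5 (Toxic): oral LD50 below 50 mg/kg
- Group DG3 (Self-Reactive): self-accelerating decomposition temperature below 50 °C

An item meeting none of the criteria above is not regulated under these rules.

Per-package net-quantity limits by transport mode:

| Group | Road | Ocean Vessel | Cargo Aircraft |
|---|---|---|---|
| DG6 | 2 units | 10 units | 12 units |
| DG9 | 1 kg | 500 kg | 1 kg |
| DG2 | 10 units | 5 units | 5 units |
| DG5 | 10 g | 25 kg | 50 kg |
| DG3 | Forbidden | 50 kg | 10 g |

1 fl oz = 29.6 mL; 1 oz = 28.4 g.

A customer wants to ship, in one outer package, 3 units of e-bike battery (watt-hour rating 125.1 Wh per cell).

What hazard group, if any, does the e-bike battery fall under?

With watt-hour rating 125.1 Wh per cell (> 100 Wh per cell), the e-bike battery falls in Group DG2.

Group DG2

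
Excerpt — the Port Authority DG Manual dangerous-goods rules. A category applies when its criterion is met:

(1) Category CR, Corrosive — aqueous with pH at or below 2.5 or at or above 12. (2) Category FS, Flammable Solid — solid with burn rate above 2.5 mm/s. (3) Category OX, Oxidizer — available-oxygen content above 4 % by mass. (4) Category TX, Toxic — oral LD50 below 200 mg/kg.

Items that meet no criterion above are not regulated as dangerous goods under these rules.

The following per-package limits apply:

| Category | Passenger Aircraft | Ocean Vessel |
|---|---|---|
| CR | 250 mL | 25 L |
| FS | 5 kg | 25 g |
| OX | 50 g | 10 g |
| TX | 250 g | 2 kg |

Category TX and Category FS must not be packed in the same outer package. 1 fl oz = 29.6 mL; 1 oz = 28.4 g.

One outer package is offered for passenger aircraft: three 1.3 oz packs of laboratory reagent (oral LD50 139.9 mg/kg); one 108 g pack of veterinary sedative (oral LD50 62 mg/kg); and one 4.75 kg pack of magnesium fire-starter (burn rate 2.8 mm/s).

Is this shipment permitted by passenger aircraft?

With oral LD50 139.9 mg/kg (< 200 mg/kg), the laboratory reagent falls in Category TX.
Veterinary sedative: oral LD50 62 mg/kg < 200 mg/kg → Category TX (Toxic).
Magnesium fire-starter: burn rate 2.8 mm/s > 2.5 mm/s → Category FS (Flammable Solid).
Total Category TX: (three 1.3 oz packs = 110.76 g) + 108 g = 218.76 g.
218.76 g is within the passenger aircraft limit of 250 g for Category TX.
Category FS quantity: 4.75 kg.
4.75 kg ≤ 5 kg (passenger aircraft limit, Category FS) — within limit.
Category TX and Category FS may not share an outer package.

No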